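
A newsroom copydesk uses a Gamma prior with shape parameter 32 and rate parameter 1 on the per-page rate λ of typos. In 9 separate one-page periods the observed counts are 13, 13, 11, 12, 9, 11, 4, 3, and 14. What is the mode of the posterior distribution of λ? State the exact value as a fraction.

121/10

Total count: 13 + 13 + 11 + 12 + 9 + 11 + 4 + 3 + 14 = 90.
Total exposure: 9 pages.
By Gamma–Poisson conjugacy, the posterior is Gamma(α + Σx, β + Σt) = Gamma(32 + 90, 1 + 9) = Gamma(122, 10).
Posterior mode = (α'−1)/β' = 121/10.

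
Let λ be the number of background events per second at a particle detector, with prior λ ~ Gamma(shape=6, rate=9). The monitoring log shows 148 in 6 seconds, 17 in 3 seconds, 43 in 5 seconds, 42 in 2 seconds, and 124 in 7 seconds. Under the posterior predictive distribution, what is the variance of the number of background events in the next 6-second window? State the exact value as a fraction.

5415/64

Total count: 148 + 17 + 43 + 42 + 124 = 374.
Total exposure: 6 + 3 + 5 + 2 + 7 = 23 seconds.
The Gamma prior is conjugate for the Poisson rate, so λ | data ~ Gamma(6+374, 9+23) = Gamma(380, 32).
The posterior predictive for a window of length T is Negative Binomial with variance T·α'·(β'+T)/β'² = 6·380·38/1024 = 5415/64.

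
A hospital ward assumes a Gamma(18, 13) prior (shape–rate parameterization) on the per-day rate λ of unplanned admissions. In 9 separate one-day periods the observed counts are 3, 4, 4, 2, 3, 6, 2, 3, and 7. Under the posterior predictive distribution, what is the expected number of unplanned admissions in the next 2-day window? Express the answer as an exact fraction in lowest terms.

52/11

Total count: 3 + 4 + 4 + 2 + 3 + 6 + 2 + 3 + 7 = 34.
Total exposure: 9 days.
Conjugate update: add total count to the shape and total exposure to the rate, giving Gamma(52, 22).
Predictive mean over a 2-day window = T·E[λ|data] = 2·52/22 = 52/11.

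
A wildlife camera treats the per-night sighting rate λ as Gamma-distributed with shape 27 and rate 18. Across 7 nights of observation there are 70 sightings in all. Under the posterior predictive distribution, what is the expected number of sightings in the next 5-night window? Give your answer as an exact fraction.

97/5

Total count 70 over total exposure 7 nights.
By Gamma–Poisson conjugacy, the posterior is Gamma(α + Σx, β + Σt) = Gamma(27 + 70, 18 + 7) = Gamma(97, 25).
Predictive mean over a 5-night window = T·E[λ|data] = 5·97/25 = 97/5.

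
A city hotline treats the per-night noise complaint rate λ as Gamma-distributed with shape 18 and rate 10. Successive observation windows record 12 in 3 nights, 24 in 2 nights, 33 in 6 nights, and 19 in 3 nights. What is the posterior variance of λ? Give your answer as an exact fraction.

53/288

Total count: 12 + 24 + 33 + 19 = 88.
Total exposure: 3 + 2 + 6 + 3 = 14 nights.
By Gamma–Poisson conjugacy, the posterior is Gamma(α + Σx, β + Σt) = Gamma(18 + 88, 10 + 14) = Gamma(106, 24).
Posterior variance = α'/β'² = 106/576 = 53/288.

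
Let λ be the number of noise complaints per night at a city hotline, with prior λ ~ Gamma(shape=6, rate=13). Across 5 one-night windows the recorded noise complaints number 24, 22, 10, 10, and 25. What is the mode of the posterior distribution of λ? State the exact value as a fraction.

Total count: 24 + 22 + 10 + 10 + 25 = 91.
Total exposure: 5 nights.
Gamma(α, β) with Poisson data over total exposure Σt gives posterior Gamma(α+Σx, β+Σt) = Gamma(97, 18).
Posterior mode = (α'−1)/β' = 96/18 = 16/3.

16/3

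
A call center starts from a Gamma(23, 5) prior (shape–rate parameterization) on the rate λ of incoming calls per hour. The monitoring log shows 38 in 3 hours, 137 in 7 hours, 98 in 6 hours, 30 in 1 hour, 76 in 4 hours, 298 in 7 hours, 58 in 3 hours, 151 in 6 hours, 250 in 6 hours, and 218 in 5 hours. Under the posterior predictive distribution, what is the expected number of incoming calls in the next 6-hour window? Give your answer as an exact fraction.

Total count: 38 + 137 + 98 + 30 + 76 + 298 + 58 + 151 + 250 + 218 = 1354.
Total exposure: 3 + 7 + 6 + 1 + 4 + 7 + 3 + 6 + 6 + 5 = 48 hours.
The Gamma prior is conjugate for the Poisson rate, so λ | data ~ Gamma(23+1354, 5+48) = Gamma(1377, 53).
Predictive mean over a 6-hour window = T·E[λ|data] = 6·1377/53 = 8262/53.

8262/53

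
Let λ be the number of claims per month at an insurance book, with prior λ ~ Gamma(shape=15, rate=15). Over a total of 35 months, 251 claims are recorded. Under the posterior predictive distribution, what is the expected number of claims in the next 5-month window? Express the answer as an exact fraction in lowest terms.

133/5

Total count 251 over total exposure 35 months.
The Gamma prior is conjugate for the Poisson rate, so λ | data ~ Gamma(15+251, 15+35) = Gamma(266, 50).
Predictive mean over a 5-month window = T·E[λ|data] = 5·266/50 = 133/5.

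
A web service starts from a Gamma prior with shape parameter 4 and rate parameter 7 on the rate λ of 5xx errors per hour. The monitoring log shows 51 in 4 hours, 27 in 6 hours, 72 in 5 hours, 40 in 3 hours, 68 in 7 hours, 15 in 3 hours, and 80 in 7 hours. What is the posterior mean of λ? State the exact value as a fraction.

17/2

Total count: 51 + 27 + 72 + 40 + 68 + 15 + 80 = 353.
Total exposure: 4 + 6 + 5 + 3 + 7 + 3 + 7 = 35 hours.
By Gamma–Poisson conjugacy, the posterior is Gamma(α + Σx, β + Σt) = Gamma(4 + 353, 7 + 35) = Gamma(357, 42).
Posterior mean = α'/β' = 357/42 = 17/2.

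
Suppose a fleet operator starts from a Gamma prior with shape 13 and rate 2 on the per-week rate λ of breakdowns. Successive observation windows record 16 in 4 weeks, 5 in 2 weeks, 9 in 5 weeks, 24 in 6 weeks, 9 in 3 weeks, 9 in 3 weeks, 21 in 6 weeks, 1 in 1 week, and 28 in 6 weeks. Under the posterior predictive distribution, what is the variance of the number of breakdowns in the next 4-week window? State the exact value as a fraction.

Total count: 16 + 5 + 9 + 24 + 9 + 9 + 21 + 1 + 28 = 122.
Total exposure: 4 + 2 + 5 + 6 + 3 + 3 + 6 + 1 + 6 = 36 weeks.
The Gamma prior is conjugate for the Poisson rate, so λ | data ~ Gamma(13+122, 2+36) = Gamma(135, 38).
The posterior predictive for a window of length T is Negative Binomial with variance T·α'·(β'+T)/β'² = 4·135·42/1444 = 5670/361.

5670/361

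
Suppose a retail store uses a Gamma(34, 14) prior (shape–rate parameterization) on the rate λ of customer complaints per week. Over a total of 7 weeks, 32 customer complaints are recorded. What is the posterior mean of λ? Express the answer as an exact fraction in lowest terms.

22/7

Total count 32 over total exposure 7 weeks.
By Gamma–Poisson conjugacy, the posterior is Gamma(α + Σx, β + Σt) = Gamma(34 + 32, 14 + 7) = Gamma(66, 21).
Posterior mean = α'/β' = 66/21 = 22/7.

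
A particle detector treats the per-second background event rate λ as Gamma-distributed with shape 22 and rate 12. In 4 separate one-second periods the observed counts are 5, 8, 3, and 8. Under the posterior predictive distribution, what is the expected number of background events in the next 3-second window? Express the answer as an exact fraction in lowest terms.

69/8

Total count: 5 + 8 + 3 + 8 = 24.
Total exposure: 4 seconds.
Conjugate update: add total count to the shape and total exposure to the rate, giving Gamma(46, 16).
Predictive mean over a 3-second window = T·E[λ|data] = 3·46/16 = 69/8.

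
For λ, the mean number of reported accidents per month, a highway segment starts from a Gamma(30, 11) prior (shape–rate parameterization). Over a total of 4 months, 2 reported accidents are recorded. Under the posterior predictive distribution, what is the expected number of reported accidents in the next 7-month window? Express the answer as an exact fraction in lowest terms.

Total count 2 over total exposure 4 months.
Posterior: α' = 30 + 2 = 32, β' = 11 + 4 = 15.
Predictive mean over a 7-month window = T·E[λ|data] = 7·32/15 = 224/15.

224/15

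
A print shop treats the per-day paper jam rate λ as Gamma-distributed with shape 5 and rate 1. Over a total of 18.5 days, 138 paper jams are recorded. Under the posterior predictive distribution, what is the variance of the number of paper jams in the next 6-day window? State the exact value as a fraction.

Total count 138 over total exposure 18.5 days.
By Gamma–Poisson conjugacy, the posterior is Gamma(α + Σx, β + Σt) = Gamma(5 + 138, 1 + 18.5) = Gamma(143, 39/2).
The posterior predictive for a window of length T is Negative Binomial with variance T·α'·(β'+T)/β'² = 6·143·(51/2)/(1521/4) = 748/13.

748/13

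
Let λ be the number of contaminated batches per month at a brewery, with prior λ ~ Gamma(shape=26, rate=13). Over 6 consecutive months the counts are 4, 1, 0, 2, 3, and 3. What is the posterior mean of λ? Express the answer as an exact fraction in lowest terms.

Total count: 4 + 1 + 0 + 2 + 3 + 3 = 13.
Total exposure: 6 months.
The Gamma prior is conjugate for the Poisson rate, so λ | data ~ Gamma(26+13, 13+6) = Gamma(39, 19).
Posterior mean = α'/β' = 39/19.

39/19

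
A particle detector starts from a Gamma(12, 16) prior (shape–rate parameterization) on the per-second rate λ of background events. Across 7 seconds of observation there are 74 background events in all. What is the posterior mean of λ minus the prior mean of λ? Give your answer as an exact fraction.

275/92

Total count 74 over total exposure 7 seconds.
By Gamma–Poisson conjugacy, the posterior is Gamma(α + Σx, β + Σt) = Gamma(12 + 74, 16 + 7) = Gamma(86, 23).
Posterior mean = 86/23 = 86/23; prior mean = 12/16 = 3/4. Difference = 86/23 − 3/4 = 275/92.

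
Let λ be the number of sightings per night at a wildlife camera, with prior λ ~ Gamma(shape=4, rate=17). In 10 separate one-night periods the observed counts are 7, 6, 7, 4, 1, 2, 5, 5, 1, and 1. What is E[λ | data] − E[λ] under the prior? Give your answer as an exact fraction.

623/459

Total count: 7 + 6 + 7 + 4 + 1 + 2 + 5 + 5 + 1 + 1 = 39.
Total exposure: 10 nights.
Gamma(α, β) with Poisson data over total exposure Σt gives posterior Gamma(α+Σx, β+Σt) = Gamma(43, 27).
Posterior mean = 43/27 = 43/27; prior mean = 4/17 = 4/17. Difference = 43/27 − 4/17 = 623/459.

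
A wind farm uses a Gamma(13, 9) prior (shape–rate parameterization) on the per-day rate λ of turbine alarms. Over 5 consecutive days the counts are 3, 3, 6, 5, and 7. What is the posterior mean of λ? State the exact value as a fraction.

37/14

Total count: 3 + 3 + 6 + 5 + 7 = 24.
Total exposure: 5 days.
The Gamma prior is conjugate for the Poisson rate, so λ | data ~ Gamma(13+24, 9+5) = Gamma(37, 14).
Posterior mean = α'/β' = 37/14.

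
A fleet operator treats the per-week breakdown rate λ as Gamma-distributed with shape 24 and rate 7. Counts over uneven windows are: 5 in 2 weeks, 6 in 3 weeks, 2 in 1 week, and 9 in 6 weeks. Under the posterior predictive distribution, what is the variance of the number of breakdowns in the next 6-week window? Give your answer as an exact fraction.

Total count: 5 + 6 + 2 + 9 = 22.
Total exposure: 2 + 3 + 1 + 6 = 12 weeks.
Posterior: α' = 24 + 22 = 46, β' = 7 + 12 = 19.
The posterior predictive for a window of length T is Negative Binomial with variance T·α'·(β'+T)/β'² = 6·46·25/361 = 6900/361.

6900/361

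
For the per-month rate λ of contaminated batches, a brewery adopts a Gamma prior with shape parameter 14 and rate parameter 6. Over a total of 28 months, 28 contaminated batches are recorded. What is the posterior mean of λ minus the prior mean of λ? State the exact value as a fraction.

-56/51

Total count 28 over total exposure 28 months.
Conjugate update: add total count to the shape and total exposure to the rate, giving Gamma(42, 34).
Posterior mean = 42/34 = 21/17; prior mean = 14/6 = 7/3. Difference = 21/17 − 7/3 = -56/51.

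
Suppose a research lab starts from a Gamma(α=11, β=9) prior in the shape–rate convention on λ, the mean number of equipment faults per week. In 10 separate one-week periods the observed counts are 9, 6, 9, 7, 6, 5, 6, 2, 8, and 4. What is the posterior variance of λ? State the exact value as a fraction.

Total count: 9 + 6 + 9 + 7 + 6 + 5 + 6 + 2 + 8 + 4 = 62.
Total exposure: 10 weeks.
By Gamma–Poisson conjugacy, the posterior is Gamma(α + Σx, β + Σt) = Gamma(11 + 62, 9 + 10) = Gamma(73, 19).
Posterior variance = α'/β'² = 73/361.

73/361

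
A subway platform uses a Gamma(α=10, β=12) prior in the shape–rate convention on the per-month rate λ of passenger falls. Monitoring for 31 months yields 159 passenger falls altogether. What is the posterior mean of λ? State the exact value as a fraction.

Total count 159 over total exposure 31 months.
By Gamma–Poisson conjugacy, the posterior is Gamma(α + Σx, β + Σt) = Gamma(10 + 159, 12 + 31) = Gamma(169, 43).
Posterior mean = α'/β' = 169/43.

169/43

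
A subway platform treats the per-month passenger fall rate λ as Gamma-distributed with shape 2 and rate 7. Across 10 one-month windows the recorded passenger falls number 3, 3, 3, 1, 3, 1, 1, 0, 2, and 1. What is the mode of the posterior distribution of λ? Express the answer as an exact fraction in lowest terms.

Total count: 3 + 3 + 3 + 1 + 3 + 1 + 1 + 0 + 2 + 1 = 18.
Total exposure: 10 months.
Posterior: α' = 2 + 18 = 20, β' = 7 + 10 = 17.
Posterior mode = (α'−1)/β' = 19/17.

19/17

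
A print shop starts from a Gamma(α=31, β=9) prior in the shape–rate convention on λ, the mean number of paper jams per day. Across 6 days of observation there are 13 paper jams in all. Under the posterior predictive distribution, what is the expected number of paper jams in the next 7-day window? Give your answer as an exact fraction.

308/15

Total count 13 over total exposure 6 days.
The Gamma prior is conjugate for the Poisson rate, so λ | data ~ Gamma(31+13, 9+6) = Gamma(44, 15).
Predictive mean over a 7-day window = T·E[λ|data] = 7·44/15 = 308/15.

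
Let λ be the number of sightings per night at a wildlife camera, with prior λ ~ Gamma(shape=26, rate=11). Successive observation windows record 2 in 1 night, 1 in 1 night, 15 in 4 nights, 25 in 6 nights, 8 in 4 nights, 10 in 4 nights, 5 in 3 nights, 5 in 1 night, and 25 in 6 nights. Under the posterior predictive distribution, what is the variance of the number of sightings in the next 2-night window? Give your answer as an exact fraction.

10492/1681

Total count: 2 + 1 + 15 + 25 + 8 + 10 + 5 + 5 + 25 = 96.
Total exposure: 1 + 1 + 4 + 6 + 4 + 4 + 3 + 1 + 6 = 30 nights.
By Gamma–Poisson conjugacy, the posterior is Gamma(α + Σx, β + Σt) = Gamma(26 + 96, 11 + 30) = Gamma(122, 41).
The posterior predictive for a window of length T is Negative Binomial with variance T·α'·(β'+T)/β'² = 2·122·43/1681 = 10492/1681.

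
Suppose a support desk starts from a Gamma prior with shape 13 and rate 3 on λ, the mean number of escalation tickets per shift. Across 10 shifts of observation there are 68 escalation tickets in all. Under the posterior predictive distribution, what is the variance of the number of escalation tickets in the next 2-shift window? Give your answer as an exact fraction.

2430/169

Total count 68 over total exposure 10 shifts.
Conjugate update: add total count to the shape and total exposure to the rate, giving Gamma(81, 13).
The posterior predictive for a window of length T is Negative Binomial with variance T·α'·(β'+T)/β'² = 2·81·15/169 = 2430/169.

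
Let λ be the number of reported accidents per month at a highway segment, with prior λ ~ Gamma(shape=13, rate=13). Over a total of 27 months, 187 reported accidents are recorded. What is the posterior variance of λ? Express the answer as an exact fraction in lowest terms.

1/8

Total count 187 over total exposure 27 months.
Gamma(α, β) with Poisson data over total exposure Σt gives posterior Gamma(α+Σx, β+Σt) = Gamma(200, 40).
Posterior variance = α'/β'² = 200/1600 = 1/8.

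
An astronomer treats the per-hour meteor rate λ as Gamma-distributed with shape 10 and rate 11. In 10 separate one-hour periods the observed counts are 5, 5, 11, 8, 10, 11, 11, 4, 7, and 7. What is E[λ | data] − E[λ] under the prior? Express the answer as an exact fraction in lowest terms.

769/231

Total count: 5 + 5 + 11 + 8 + 10 + 11 + 11 + 4 + 7 + 7 = 79.
Total exposure: 10 hours.
The Gamma prior is conjugate for the Poisson rate, so λ | data ~ Gamma(10+79, 11+10) = Gamma(89, 21).
Posterior mean = 89/21 = 89/21; prior mean = 10/11 = 10/11. Difference = 89/21 − 10/11 = 769/231.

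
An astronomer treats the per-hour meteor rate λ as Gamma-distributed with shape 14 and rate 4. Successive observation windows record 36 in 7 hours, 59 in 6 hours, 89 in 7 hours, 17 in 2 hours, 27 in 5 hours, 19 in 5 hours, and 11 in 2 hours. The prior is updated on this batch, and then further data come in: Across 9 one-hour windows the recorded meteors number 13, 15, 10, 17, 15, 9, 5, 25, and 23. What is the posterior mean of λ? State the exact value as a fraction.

Total count: 36 + 59 + 89 + 17 + 27 + 19 + 11 = 258.
Total exposure: 7 + 6 + 7 + 2 + 5 + 5 + 2 = 34 hours.
After the first batch: Gamma(14 + 258, 4 + 34) = Gamma(272, 38).
Total count: 13 + 15 + 10 + 17 + 15 + 9 + 5 + 25 + 23 = 132.
Total exposure: 9 hours.
After the second batch: Gamma(272 + 132, 38 + 9) = Gamma(404, 47).
Posterior mean = α'/β' = 404/47.

404/47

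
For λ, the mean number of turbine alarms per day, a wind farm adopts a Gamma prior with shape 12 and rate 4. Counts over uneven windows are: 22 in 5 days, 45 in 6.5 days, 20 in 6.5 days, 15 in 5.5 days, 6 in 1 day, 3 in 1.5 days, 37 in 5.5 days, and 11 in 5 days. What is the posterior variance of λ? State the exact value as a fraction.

76/729

Total count: 22 + 45 + 20 + 15 + 6 + 3 + 37 + 11 = 159.
Total exposure: 5 + 6.5 + 6.5 + 5.5 + 1 + 1.5 + 5.5 + 5 = 36.5 days.
The Gamma prior is conjugate for the Poisson rate, so λ | data ~ Gamma(12+159, 4+36.5) = Gamma(171, 81/2).
Posterior variance = α'/β'² = 171/(6561/4) = 76/729.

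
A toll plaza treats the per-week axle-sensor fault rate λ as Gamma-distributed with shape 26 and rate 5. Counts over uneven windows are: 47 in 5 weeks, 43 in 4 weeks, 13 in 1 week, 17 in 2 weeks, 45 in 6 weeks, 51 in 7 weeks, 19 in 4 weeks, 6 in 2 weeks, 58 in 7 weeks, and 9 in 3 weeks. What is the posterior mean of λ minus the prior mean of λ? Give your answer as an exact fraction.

237/115

Total count: 47 + 43 + 13 + 17 + 45 + 51 + 19 + 6 + 58 + 9 = 308.
Total exposure: 5 + 4 + 1 + 2 + 6 + 7 + 4 + 2 + 7 + 3 = 41 weeks.
The Gamma prior is conjugate for the Poisson rate, so λ | data ~ Gamma(26+308, 5+41) = Gamma(334, 46).
Posterior mean = 334/46 = 167/23; prior mean = 26/5 = 26/5. Difference = 167/23 − 26/5 = 237/115.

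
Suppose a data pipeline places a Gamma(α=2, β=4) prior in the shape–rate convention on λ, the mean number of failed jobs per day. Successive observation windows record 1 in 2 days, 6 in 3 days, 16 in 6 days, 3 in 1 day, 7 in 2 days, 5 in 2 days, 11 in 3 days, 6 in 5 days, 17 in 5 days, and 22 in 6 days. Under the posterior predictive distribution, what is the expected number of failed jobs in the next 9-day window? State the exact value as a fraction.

Total count: 1 + 6 + 16 + 3 + 7 + 5 + 11 + 6 + 17 + 22 = 94.
Total exposure: 2 + 3 + 6 + 1 + 2 + 2 + 3 + 5 + 5 + 6 = 35 days.
The Gamma prior is conjugate for the Poisson rate, so λ | data ~ Gamma(2+94, 4+35) = Gamma(96, 39).
Predictive mean over a 9-day window = T·E[λ|data] = 9·96/39 = 288/13.

288/13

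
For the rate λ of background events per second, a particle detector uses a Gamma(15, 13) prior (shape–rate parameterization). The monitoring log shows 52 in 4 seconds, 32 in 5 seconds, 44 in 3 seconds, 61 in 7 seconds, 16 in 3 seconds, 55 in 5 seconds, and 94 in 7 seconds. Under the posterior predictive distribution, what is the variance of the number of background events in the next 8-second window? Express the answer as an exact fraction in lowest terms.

Total count: 52 + 32 + 44 + 61 + 16 + 55 + 94 = 354.
Total exposure: 4 + 5 + 3 + 7 + 3 + 5 + 7 = 34 seconds.
The Gamma prior is conjugate for the Poisson rate, so λ | data ~ Gamma(15+354, 13+34) = Gamma(369, 47).
The posterior predictive for a window of length T is Negative Binomial with variance T·α'·(β'+T)/β'² = 8·369·55/2209 = 162360/2209.

162360/2209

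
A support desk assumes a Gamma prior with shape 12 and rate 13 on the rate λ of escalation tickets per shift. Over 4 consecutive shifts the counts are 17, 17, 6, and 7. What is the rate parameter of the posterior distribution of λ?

Total count: 17 + 17 + 6 + 7 = 47.
Total exposure: 4 shifts.
Conjugate update: add total count to the shape and total exposure to the rate, giving Gamma(59, 17).

17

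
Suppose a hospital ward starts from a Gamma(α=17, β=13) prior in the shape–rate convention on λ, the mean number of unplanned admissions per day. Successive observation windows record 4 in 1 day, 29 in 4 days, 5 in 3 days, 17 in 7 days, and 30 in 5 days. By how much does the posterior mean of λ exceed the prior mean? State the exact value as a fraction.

Total count: 4 + 29 + 5 + 17 + 30 = 85.
Total exposure: 1 + 4 + 3 + 7 + 5 = 20 days.
The Gamma prior is conjugate for the Poisson rate, so λ | data ~ Gamma(17+85, 13+20) = Gamma(102, 33).
Posterior mean = 102/33 = 34/11; prior mean = 17/13 = 17/13. Difference = 34/11 − 17/13 = 255/143.

255/143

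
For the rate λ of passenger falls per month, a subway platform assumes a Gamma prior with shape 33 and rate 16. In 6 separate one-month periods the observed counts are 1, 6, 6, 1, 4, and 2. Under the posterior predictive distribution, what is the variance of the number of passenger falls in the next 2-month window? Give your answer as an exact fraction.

Total count: 1 + 6 + 6 + 1 + 4 + 2 = 20.
Total exposure: 6 months.
Gamma(α, β) with Poisson data over total exposure Σt gives posterior Gamma(α+Σx, β+Σt) = Gamma(53, 22).
The posterior predictive for a window of length T is Negative Binomial with variance T·α'·(β'+T)/β'² = 2·53·24/484 = 636/121.

636/121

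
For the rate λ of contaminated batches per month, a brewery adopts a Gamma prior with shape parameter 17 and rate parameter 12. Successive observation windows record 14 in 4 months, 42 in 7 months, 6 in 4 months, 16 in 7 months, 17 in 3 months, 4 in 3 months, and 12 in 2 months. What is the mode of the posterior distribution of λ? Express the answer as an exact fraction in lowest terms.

Total count: 14 + 42 + 6 + 16 + 17 + 4 + 12 = 111.
Total exposure: 4 + 7 + 4 + 7 + 3 + 3 + 2 = 30 months.
Posterior: α' = 17 + 111 = 128, β' = 12 + 30 = 42.
Posterior mode = (α'−1)/β' = 127/42.

127/42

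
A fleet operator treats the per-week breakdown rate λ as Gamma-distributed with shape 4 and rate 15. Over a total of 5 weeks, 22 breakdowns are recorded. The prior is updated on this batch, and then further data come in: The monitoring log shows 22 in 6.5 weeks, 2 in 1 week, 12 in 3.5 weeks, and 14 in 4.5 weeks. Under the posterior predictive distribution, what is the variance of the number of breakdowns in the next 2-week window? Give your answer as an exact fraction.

22800/5041

Total count 22 over total exposure 5 weeks.
After the first batch: Gamma(4 + 22, 15 + 5) = Gamma(26, 20).
Total count: 22 + 2 + 12 + 14 = 50.
Total exposure: 6.5 + 1 + 3.5 + 4.5 = 15.5 weeks.
After the second batch: Gamma(26 + 50, 20 + 15.5) = Gamma(76, 71/2).
The posterior predictive for a window of length T is Negative Binomial with variance T·α'·(β'+T)/β'² = 2·76·(75/2)/(5041/4) = 22800/5041.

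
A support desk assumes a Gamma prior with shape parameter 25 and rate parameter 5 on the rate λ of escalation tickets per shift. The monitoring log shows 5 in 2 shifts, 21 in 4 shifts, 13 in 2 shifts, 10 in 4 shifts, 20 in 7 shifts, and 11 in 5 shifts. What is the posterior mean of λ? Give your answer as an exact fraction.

105/29

Total count: 5 + 21 + 13 + 10 + 20 + 11 = 80.
Total exposure: 2 + 4 + 2 + 4 + 7 + 5 = 24 shifts.
Conjugate update: add total count to the shape and total exposure to the rate, giving Gamma(105, 29).
Posterior mean = α'/β' = 105/29.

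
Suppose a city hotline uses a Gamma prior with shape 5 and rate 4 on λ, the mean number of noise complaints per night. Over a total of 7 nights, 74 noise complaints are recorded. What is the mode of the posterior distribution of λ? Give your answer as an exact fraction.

78/11

Total count 74 over total exposure 7 nights.
Posterior: α' = 5 + 74 = 79, β' = 4 + 7 = 11.
Posterior mode = (α'−1)/β' = 78/11.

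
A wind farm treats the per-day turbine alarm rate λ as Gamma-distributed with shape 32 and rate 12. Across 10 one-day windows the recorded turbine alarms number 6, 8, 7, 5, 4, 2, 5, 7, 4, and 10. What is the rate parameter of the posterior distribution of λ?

22

Total count: 6 + 8 + 7 + 5 + 4 + 2 + 5 + 7 + 4 + 10 = 58.
Total exposure: 10 days.
By Gamma–Poisson conjugacy, the posterior is Gamma(α + Σx, β + Σt) = Gamma(32 + 58, 12 + 10) = Gamma(90, 22).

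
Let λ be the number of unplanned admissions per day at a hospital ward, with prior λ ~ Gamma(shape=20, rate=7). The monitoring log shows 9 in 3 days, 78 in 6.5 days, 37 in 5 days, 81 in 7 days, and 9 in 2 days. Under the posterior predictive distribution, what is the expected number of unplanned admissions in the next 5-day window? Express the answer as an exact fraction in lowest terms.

2340/61

Total count: 9 + 78 + 37 + 81 + 9 = 214.
Total exposure: 3 + 6.5 + 5 + 7 + 2 = 23.5 days.
Gamma(α, β) with Poisson data over total exposure Σt gives posterior Gamma(α+Σx, β+Σt) = Gamma(234, 61/2).
Predictive mean over a 5-day window = T·E[λ|data] = 5·234/(61/2) = 2340/61.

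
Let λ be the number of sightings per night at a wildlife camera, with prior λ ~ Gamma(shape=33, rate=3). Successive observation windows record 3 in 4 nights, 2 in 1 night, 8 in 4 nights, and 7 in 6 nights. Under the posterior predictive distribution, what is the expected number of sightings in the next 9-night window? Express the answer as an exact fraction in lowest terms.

53/2

Total count: 3 + 2 + 8 + 7 = 20.
Total exposure: 4 + 1 + 4 + 6 = 15 nights.
Gamma(α, β) with Poisson data over total exposure Σt gives posterior Gamma(α+Σx, β+Σt) = Gamma(53, 18).
Predictive mean over a 9-night window = T·E[λ|data] = 9·53/18 = 53/2.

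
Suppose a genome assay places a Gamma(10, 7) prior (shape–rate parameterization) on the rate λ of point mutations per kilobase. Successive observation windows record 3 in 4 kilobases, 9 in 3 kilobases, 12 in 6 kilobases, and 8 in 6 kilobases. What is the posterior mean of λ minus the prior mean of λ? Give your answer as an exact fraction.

Total count: 3 + 9 + 12 + 8 = 32.
Total exposure: 4 + 3 + 6 + 6 = 19 kilobases.
The Gamma prior is conjugate for the Poisson rate, so λ | data ~ Gamma(10+32, 7+19) = Gamma(42, 26).
Posterior mean = 42/26 = 21/13; prior mean = 10/7 = 10/7. Difference = 21/13 − 10/7 = 17/91.

17/91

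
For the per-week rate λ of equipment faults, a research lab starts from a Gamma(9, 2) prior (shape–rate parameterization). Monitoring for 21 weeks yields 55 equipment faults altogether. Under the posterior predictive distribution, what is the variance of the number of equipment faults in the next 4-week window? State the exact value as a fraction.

Total count 55 over total exposure 21 weeks.
By Gamma–Poisson conjugacy, the posterior is Gamma(α + Σx, β + Σt) = Gamma(9 + 55, 2 + 21) = Gamma(64, 23).
The posterior predictive for a window of length T is Negative Binomial with variance T·α'·(β'+T)/β'² = 4·64·27/529 = 6912/529.

6912/529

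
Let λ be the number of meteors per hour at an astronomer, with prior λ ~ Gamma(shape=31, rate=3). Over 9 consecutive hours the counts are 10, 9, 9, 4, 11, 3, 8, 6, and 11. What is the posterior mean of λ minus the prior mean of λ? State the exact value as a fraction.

Total count: 10 + 9 + 9 + 4 + 11 + 3 + 8 + 6 + 11 = 71.
Total exposure: 9 hours.
By Gamma–Poisson conjugacy, the posterior is Gamma(α + Σx, β + Σt) = Gamma(31 + 71, 3 + 9) = Gamma(102, 12).
Posterior mean = 102/12 = 17/2; prior mean = 31/3 = 31/3. Difference = 17/2 − 31/3 = -11/6.

-11/6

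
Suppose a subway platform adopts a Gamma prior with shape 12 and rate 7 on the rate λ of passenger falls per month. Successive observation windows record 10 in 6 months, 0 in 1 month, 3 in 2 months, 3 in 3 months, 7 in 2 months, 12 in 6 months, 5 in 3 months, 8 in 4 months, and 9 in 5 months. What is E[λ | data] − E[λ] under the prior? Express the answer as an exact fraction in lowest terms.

Total count: 10 + 0 + 3 + 3 + 7 + 12 + 5 + 8 + 9 = 57.
Total exposure: 6 + 1 + 2 + 3 + 2 + 6 + 3 + 4 + 5 = 32 months.
Conjugate update: add total count to the shape and total exposure to the rate, giving Gamma(69, 39).
Posterior mean = 69/39 = 23/13; prior mean = 12/7 = 12/7. Difference = 23/13 − 12/7 = 5/91.

5/91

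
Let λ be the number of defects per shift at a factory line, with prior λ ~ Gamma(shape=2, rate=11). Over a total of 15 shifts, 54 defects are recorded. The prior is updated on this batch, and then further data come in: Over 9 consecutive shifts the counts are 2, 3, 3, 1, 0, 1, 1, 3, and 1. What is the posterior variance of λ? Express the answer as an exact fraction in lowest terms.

71/1225

Total count 54 over total exposure 15 shifts.
After the first batch: Gamma(2 + 54, 11 + 15) = Gamma(56, 26).
Total count: 2 + 3 + 3 + 1 + 0 + 1 + 1 + 3 + 1 = 15.
Total exposure: 9 shifts.
After the second batch: Gamma(56 + 15, 26 + 9) = Gamma(71, 35).
Posterior variance = α'/β'² = 71/1225.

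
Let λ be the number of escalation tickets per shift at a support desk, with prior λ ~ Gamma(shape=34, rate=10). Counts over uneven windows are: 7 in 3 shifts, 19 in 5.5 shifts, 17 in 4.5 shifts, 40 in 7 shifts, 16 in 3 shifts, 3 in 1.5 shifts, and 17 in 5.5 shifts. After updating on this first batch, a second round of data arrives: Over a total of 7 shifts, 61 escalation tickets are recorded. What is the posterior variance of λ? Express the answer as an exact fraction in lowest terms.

Total count: 7 + 19 + 17 + 40 + 16 + 3 + 17 = 119.
Total exposure: 3 + 5.5 + 4.5 + 7 + 3 + 1.5 + 5.5 = 30 shifts.
After the first batch: Gamma(34 + 119, 10 + 30) = Gamma(153, 40).
Total count 61 over total exposure 7 shifts.
After the second batch: Gamma(153 + 61, 40 + 7) = Gamma(214, 47).
Posterior variance = α'/β'² = 214/2209.

214/2209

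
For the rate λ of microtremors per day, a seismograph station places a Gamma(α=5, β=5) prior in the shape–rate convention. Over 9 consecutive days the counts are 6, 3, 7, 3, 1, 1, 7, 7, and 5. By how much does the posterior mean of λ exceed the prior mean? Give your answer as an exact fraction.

Total count: 6 + 3 + 7 + 3 + 1 + 1 + 7 + 7 + 5 = 40.
Total exposure: 9 days.
By Gamma–Poisson conjugacy, the posterior is Gamma(α + Σx, β + Σt) = Gamma(5 + 40, 5 + 9) = Gamma(45, 14).
Posterior mean = 45/14 = 45/14; prior mean = 5/5 = 1. Difference = 45/14 − 1 = 31/14.

31/14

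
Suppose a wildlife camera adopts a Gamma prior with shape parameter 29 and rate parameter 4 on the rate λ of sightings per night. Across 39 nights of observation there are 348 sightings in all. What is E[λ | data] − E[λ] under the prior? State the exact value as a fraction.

Total count 348 over total exposure 39 nights.
The Gamma prior is conjugate for the Poisson rate, so λ | data ~ Gamma(29+348, 4+39) = Gamma(377, 43).
Posterior mean = 377/43 = 377/43; prior mean = 29/4 = 29/4. Difference = 377/43 − 29/4 = 261/172.

261/172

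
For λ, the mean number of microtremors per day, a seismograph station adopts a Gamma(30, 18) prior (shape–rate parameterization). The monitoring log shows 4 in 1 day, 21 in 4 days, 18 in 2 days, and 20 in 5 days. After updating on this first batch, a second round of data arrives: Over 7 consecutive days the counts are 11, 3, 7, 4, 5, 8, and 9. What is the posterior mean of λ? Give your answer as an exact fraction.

Total count: 4 + 21 + 18 + 20 = 63.
Total exposure: 1 + 4 + 2 + 5 = 12 days.
After the first batch: Gamma(30 + 63, 18 + 12) = Gamma(93, 30).
Total count: 11 + 3 + 7 + 4 + 5 + 8 + 9 = 47.
Total exposure: 7 days.
After the second batch: Gamma(93 + 47, 30 + 7) = Gamma(140, 37).
Posterior mean = α'/β' = 140/37.

140/37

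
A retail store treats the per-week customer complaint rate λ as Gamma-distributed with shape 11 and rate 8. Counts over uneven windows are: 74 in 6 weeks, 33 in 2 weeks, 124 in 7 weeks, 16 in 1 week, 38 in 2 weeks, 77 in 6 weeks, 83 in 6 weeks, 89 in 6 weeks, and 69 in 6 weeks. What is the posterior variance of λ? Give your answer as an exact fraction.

Total count: 74 + 33 + 124 + 16 + 38 + 77 + 83 + 89 + 69 = 603.
Total exposure: 6 + 2 + 7 + 1 + 2 + 6 + 6 + 6 + 6 = 42 weeks.
Posterior: α' = 11 + 603 = 614, β' = 8 + 42 = 50.
Posterior variance = α'/β'² = 614/2500 = 307/1250.

307/1250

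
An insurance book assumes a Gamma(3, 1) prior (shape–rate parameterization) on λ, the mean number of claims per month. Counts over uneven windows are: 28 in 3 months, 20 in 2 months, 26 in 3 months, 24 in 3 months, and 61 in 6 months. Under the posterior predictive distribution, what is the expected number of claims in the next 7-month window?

Total count: 28 + 20 + 26 + 24 + 61 = 159.
Total exposure: 3 + 2 + 3 + 3 + 6 = 17 months.
The Gamma prior is conjugate for the Poisson rate, so λ | data ~ Gamma(3+159, 1+17) = Gamma(162, 18).
Predictive mean over a 7-month window = T·E[λ|data] = 7·162/18 = 63.

63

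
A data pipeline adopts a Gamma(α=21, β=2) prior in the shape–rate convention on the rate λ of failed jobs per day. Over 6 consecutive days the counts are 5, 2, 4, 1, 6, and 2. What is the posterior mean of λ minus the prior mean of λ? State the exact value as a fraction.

-43/8

Total count: 5 + 2 + 4 + 1 + 6 + 2 = 20.
Total exposure: 6 days.
Gamma(α, β) with Poisson data over total exposure Σt gives posterior Gamma(α+Σx, β+Σt) = Gamma(41, 8).
Posterior mean = 41/8 = 41/8; prior mean = 21/2 = 21/2. Difference = 41/8 − 21/2 = -43/8.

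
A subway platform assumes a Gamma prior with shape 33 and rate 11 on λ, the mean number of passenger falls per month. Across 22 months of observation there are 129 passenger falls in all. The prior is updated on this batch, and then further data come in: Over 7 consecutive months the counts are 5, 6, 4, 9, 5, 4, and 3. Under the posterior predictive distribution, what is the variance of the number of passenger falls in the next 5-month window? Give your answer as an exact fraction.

891/32

Total count 129 over total exposure 22 months.
After the first batch: Gamma(33 + 129, 11 + 22) = Gamma(162, 33).
Total count: 5 + 6 + 4 + 9 + 5 + 4 + 3 = 36.
Total exposure: 7 months.
After the second batch: Gamma(162 + 36, 33 + 7) = Gamma(198, 40).
The posterior predictive for a window of length T is Negative Binomial with variance T·α'·(β'+T)/β'² = 5·198·45/1600 = 891/32.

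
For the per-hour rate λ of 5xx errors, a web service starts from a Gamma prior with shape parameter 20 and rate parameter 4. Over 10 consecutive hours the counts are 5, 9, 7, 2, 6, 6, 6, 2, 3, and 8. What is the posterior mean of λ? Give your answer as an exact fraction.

37/7

Total count: 5 + 9 + 7 + 2 + 6 + 6 + 6 + 2 + 3 + 8 = 54.
Total exposure: 10 hours.
Posterior: α' = 20 + 54 = 74, β' = 4 + 10 = 14.
Posterior mean = α'/β' = 74/14 = 37/7.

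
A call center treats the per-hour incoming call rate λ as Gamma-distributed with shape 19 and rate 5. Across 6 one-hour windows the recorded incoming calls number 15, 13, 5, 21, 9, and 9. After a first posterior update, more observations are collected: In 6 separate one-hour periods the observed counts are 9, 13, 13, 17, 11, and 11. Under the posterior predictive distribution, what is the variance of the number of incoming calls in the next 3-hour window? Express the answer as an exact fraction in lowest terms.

Total count: 15 + 13 + 5 + 21 + 9 + 9 = 72.
Total exposure: 6 hours.
After the first batch: Gamma(19 + 72, 5 + 6) = Gamma(91, 11).
Total count: 9 + 13 + 13 + 17 + 11 + 11 = 74.
Total exposure: 6 hours.
After the second batch: Gamma(91 + 74, 11 + 6) = Gamma(165, 17).
The posterior predictive for a window of length T is Negative Binomial with variance T·α'·(β'+T)/β'² = 3·165·20/289 = 9900/289.

9900/289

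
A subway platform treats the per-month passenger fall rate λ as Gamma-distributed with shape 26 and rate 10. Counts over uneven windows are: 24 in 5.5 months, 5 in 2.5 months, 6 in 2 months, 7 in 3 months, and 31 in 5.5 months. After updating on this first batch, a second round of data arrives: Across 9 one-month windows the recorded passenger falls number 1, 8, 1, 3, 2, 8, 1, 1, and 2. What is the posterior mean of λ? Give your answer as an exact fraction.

84/25

Total count: 24 + 5 + 6 + 7 + 31 = 73.
Total exposure: 5.5 + 2.5 + 2 + 3 + 5.5 = 18.5 months.
After the first batch: Gamma(26 + 73, 10 + 18.5) = Gamma(99, 57/2).
Total count: 1 + 8 + 1 + 3 + 2 + 8 + 1 + 1 + 2 = 27.
Total exposure: 9 months.
After the second batch: Gamma(99 + 27, 57/2 + 9) = Gamma(126, 75/2).
Posterior mean = α'/β' = 126/(75/2) = 84/25.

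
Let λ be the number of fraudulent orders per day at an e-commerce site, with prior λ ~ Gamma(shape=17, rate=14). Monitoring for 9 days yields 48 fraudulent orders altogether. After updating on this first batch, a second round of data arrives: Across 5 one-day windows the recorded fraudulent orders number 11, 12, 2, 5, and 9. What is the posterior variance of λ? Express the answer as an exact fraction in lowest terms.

13/98

Total count 48 over total exposure 9 days.
After the first batch: Gamma(17 + 48, 14 + 9) = Gamma(65, 23).
Total count: 11 + 12 + 2 + 5 + 9 = 39.
Total exposure: 5 days.
After the second batch: Gamma(65 + 39, 23 + 5) = Gamma(104, 28).
Posterior variance = α'/β'² = 104/784 = 13/98.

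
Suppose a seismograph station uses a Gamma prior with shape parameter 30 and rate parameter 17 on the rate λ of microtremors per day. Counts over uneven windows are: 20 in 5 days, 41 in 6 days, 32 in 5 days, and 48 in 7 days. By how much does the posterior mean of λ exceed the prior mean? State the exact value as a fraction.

Total count: 20 + 41 + 32 + 48 = 141.
Total exposure: 5 + 6 + 5 + 7 = 23 days.
Conjugate update: add total count to the shape and total exposure to the rate, giving Gamma(171, 40).
Posterior mean = 171/40 = 171/40; prior mean = 30/17 = 30/17. Difference = 171/40 − 30/17 = 1707/680.

1707/680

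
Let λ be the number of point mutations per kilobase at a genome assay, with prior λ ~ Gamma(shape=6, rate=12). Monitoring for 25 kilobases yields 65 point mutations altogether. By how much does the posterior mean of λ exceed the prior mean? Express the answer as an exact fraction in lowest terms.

Total count 65 over total exposure 25 kilobases.
Gamma(α, β) with Poisson data over total exposure Σt gives posterior Gamma(α+Σx, β+Σt) = Gamma(71, 37).
Posterior mean = 71/37 = 71/37; prior mean = 6/12 = 1/2. Difference = 71/37 − 1/2 = 105/74.

105/74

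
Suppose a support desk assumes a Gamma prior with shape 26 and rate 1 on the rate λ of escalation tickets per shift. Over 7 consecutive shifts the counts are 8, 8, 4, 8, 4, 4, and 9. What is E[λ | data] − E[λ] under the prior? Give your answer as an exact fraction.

-137/8

Total count: 8 + 8 + 4 + 8 + 4 + 4 + 9 = 45.
Total exposure: 7 shifts.
Posterior: α' = 26 + 45 = 71, β' = 1 + 7 = 8.
Posterior mean = 71/8 = 71/8; prior mean = 26/1 = 26. Difference = 71/8 − 26 = -137/8.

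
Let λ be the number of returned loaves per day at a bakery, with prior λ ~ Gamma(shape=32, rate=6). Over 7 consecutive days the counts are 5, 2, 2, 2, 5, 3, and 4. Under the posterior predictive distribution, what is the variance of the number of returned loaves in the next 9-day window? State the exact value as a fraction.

Total count: 5 + 2 + 2 + 2 + 5 + 3 + 4 = 23.
Total exposure: 7 days.
Conjugate update: add total count to the shape and total exposure to the rate, giving Gamma(55, 13).
The posterior predictive for a window of length T is Negative Binomial with variance T·α'·(β'+T)/β'² = 9·55·22/169 = 10890/169.

10890/169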